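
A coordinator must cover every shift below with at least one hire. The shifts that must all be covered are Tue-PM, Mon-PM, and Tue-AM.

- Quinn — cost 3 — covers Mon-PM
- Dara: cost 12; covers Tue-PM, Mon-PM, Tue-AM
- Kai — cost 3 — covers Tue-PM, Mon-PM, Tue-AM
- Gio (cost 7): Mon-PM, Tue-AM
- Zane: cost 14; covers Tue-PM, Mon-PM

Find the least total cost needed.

3

This is a weighted set-cover instance.
Kai alone covers Tue-PM, Mon-PM, Tue-AM — every shift.
Total cost: 3.
No cover costs less than 3.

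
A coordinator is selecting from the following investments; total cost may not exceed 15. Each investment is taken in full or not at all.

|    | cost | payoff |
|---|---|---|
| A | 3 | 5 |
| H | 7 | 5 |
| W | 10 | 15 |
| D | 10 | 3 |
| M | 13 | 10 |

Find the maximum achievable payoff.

20

A + H: cost 3 + 7 = 10 ≤ 15, payoff 5 + 5 = 10.
A + W: cost 3 + 10 = 13 ≤ 15, payoff 5 + 15 = 20.
W: cost 10 ≤ 15, payoff 15.
Best is A and W with total payoff 20.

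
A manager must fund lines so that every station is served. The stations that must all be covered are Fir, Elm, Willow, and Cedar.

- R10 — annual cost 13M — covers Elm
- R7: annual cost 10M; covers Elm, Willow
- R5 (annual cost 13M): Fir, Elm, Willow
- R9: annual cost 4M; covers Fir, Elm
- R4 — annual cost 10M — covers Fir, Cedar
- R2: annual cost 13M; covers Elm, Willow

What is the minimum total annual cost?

Choose R7 and R4: together they cover Fir, Elm, Willow, Cedar — every station.
Total annual cost: 10 + 10 = 20.

20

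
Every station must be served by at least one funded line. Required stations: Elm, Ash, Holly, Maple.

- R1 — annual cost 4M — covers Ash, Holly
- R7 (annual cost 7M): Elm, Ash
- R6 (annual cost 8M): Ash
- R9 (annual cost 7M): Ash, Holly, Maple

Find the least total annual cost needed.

14

Choose R7 and R9: together they cover Elm, Ash, Holly, Maple — every station.
Total annual cost: 7 + 7 = 14.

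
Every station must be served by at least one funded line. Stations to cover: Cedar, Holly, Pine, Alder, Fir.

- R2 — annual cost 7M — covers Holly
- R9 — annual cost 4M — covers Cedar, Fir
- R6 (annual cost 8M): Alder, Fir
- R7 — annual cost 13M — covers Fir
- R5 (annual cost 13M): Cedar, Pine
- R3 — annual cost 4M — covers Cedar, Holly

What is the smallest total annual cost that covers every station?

25

This is a weighted set-cover instance.
The greedy cost-per-new-station heuristic would pick R9, R3, R6, and R5 for 29, but a cheaper cover exists.
Choose R6, R5, and R3: together they cover Cedar, Holly, Pine, Alder, Fir — every station.
Total annual cost: 8 + 13 + 4 = 25.
No cover costs less than 25.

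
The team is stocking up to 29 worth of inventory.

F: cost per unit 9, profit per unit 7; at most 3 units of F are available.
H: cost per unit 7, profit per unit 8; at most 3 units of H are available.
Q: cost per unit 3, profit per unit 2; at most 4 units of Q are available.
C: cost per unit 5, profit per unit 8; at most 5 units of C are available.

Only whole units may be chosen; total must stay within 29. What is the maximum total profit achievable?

42

C has the best ratio (8/5); taking only C gives at most 5×8 = 40 (stopped by the cost limit).
Mixing does better — 1×Q and 5×C: cost 28 ≤ 29, profit 1·2 + 5·8 = 42.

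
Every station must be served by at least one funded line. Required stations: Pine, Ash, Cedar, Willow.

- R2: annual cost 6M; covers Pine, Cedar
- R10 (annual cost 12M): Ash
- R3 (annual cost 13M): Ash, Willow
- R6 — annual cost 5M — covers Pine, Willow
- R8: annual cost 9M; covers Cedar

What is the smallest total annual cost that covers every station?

19

This is an integer covering problem.
The greedy cost-per-new-station heuristic would pick R6, R2, and R10 for 23, but a cheaper cover exists.
Choose R2 and R3: together they cover Pine, Ash, Cedar, Willow — every station.
Total annual cost: 6 + 13 = 19.
No cover costs less than 19.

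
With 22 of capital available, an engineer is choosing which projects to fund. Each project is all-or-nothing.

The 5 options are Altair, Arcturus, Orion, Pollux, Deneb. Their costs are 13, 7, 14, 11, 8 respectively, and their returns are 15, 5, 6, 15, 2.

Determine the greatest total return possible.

20

Altair + Arcturus: cost 13 + 7 = 20 ≤ 22, return 15 + 5 = 20.
Arcturus + Pollux: cost 7 + 11 = 18 ≤ 22, return 5 + 15 = 20.
The maximum return is 20; one optimal choice is Arcturus and Pollux.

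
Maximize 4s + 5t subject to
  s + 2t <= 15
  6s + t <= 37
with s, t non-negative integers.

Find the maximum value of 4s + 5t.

Relaxing integrality, the LP optimum is 45.55 at (s,t) = (5.36, 4.82), which is not an integer point.
(s,t)=(5,5): 1·5+2·5=15≤15, 6·5+1·5=35≤37, objective 45.
(s,t)=(4,5): 1·4+2·5=14≤15, 6·4+1·5=29≤37, objective 41.
The best lattice point is (5,5), giving 45.

45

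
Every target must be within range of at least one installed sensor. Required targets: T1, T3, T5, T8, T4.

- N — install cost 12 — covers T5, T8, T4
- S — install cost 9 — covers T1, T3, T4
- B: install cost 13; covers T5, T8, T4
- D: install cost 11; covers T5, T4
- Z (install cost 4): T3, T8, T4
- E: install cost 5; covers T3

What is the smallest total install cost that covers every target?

The greedy cost-per-new-target heuristic would pick Z, S, and D for 24, but a cheaper cover exists.
Choose N and S: together they cover T1, T3, T5, T8, T4 — every target.
Total install cost: 12 + 9 = 21.
No cover costs less than 21.

21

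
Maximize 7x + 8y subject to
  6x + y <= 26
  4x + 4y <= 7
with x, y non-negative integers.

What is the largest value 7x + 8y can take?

(x,y)=(0,1): 6·0+1·1=1≤26, 4·0+4·1=4≤7, objective 8.
(x,y)=(1,0): 6·1+1·0=6≤26, 4·1+4·0=4≤7, objective 7.
No feasible integer point exceeds 8.

8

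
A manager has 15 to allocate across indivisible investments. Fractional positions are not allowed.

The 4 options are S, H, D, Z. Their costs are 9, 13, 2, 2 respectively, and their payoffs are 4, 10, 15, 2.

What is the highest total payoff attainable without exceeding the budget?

25

Allowing fractional choices, the relaxed optimum would be about 25.5, but investments are indivisible.
H + D: cost 13 + 2 = 15 ≤ 15, payoff 10 + 15 = 25.
S + D + Z: cost 9 + 2 + 2 = 13 ≤ 15, payoff 4 + 15 + 2 = 21.
Best is H and D with total payoff 25.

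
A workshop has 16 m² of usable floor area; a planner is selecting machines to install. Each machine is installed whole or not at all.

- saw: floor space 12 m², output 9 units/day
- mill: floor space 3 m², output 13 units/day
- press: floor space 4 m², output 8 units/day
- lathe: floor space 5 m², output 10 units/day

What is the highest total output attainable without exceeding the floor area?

Take mill, press, and lathe: floor space 3 + 4 + 5 = 12 ≤ 16, output 13 + 8 + 10 = 31.
No other feasible combination does better.

31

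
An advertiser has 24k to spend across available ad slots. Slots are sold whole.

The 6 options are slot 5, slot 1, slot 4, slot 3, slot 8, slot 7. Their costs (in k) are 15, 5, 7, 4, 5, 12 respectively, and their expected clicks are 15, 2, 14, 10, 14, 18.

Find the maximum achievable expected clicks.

slot 3 + slot 8 + slot 7: cost 4 + 5 + 12 = 21 ≤ 24, expected clicks 10 + 14 + 18 = 42.
slot 4 + slot 3 + slot 7: cost 7 + 4 + 12 = 23 ≤ 24, expected clicks 14 + 10 + 18 = 42.
slot 4 + slot 8 + slot 7: cost 7 + 5 + 12 = 24 ≤ 24, expected clicks 14 + 14 + 18 = 46.
Best is slot 4, slot 8, and slot 7 with total expected clicks 46.

46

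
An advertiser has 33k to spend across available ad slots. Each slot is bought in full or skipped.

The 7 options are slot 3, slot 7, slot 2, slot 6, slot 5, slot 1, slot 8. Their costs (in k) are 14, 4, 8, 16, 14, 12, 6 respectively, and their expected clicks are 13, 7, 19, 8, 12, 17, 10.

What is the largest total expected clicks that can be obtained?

53

Allowing fractional choices, the relaxed optimum would be about 55.8, but ad slots are indivisible.
slot 3 + slot 7 + slot 2 + slot 8: cost 14 + 4 + 8 + 6 = 32 ≤ 33, expected clicks 13 + 7 + 19 + 10 = 49.
slot 7 + slot 2 + slot 1 + slot 8: cost 4 + 8 + 12 + 6 = 30 ≤ 33, expected clicks 7 + 19 + 17 + 10 = 53.
Best is slot 7, slot 2, slot 1, and slot 8 with total expected clicks 53.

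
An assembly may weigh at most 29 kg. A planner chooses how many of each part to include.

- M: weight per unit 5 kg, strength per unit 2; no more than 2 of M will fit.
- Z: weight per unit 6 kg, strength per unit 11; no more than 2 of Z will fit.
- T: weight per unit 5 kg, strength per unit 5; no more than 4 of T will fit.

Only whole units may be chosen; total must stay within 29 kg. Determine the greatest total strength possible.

37

2×Z and 3×T: weight 27 ≤ 29, strength 2·11 + 3·5 = 37.
1×M, 2×Z, and 2×T: weight 27 ≤ 29, strength 1·2 + 2·11 + 2·5 = 34.
Best is 37.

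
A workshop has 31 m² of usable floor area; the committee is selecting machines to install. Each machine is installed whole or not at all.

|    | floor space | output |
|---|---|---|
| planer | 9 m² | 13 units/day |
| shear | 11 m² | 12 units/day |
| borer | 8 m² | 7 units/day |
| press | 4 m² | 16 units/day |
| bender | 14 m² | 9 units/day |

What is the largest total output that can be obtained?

Allowing fractional choices, the relaxed optimum would be about 47.1, but machines are indivisible.
planer + shear + press: floor space 9 + 11 + 4 = 24 ≤ 31, output 13 + 12 + 16 = 41.
planer + press + bender: floor space 9 + 4 + 14 = 27 ≤ 31, output 13 + 16 + 9 = 38.
Best is planer, shear, and press with total output 41.

41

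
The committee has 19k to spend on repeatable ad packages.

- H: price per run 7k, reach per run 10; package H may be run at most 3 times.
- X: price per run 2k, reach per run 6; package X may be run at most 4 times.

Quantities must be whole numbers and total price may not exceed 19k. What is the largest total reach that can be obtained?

X has the best ratio (6/2); taking only X gives at most 4×6 = 24 (stopped by the supply cap of 4).
Mixing does better — 1×H and 4×X: price 15 ≤ 19, reach 1·10 + 4·6 = 34.

34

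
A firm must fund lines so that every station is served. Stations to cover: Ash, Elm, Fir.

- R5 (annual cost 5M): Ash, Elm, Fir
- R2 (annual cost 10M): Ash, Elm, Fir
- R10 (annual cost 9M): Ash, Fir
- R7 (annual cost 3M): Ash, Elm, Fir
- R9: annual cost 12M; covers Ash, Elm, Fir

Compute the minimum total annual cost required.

3

R7 alone covers Ash, Elm, Fir — every station.
Total annual cost: 3.
No cover costs less than 3.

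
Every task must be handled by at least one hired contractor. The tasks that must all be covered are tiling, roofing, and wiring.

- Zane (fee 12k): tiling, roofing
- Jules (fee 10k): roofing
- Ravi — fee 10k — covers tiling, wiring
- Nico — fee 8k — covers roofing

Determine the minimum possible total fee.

18

Choose Ravi and Nico: together they cover tiling, roofing, wiring — every task.
Total fee: 10 + 8 = 18.
No cover costs less than 18.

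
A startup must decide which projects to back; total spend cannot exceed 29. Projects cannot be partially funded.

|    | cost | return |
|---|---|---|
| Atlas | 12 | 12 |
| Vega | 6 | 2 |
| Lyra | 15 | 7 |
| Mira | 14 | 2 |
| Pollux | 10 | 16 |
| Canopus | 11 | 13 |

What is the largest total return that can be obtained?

31

Allowing fractional choices, the relaxed optimum would be about 37.0, but projects are indivisible.
Atlas + Vega + Pollux: cost 12 + 6 + 10 = 28 ≤ 29, return 12 + 2 + 16 = 30.
Vega + Pollux + Canopus: cost 6 + 10 + 11 = 27 ≤ 29, return 2 + 16 + 13 = 31.
Pollux + Canopus: cost 10 + 11 = 21 ≤ 29, return 16 + 13 = 29.
Best is Vega, Pollux, and Canopus with total return 31.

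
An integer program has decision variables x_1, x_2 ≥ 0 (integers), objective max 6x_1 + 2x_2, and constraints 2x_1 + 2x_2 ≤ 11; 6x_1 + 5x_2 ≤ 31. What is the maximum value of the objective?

30

(x_1,x_2)=(5,0): 2·5+2·0=10≤11, 6·5+5·0=30≤31, objective 30.
(x_1,x_2)=(4,1): 2·4+2·1=10≤11, 6·4+5·1=29≤31, objective 26.
(x_1,x_2)=(4,0): 2·4+2·0=8≤11, 6·4+5·0=24≤31, objective 24.
Maximum is 30 at (x_1,x_2)=(5,0).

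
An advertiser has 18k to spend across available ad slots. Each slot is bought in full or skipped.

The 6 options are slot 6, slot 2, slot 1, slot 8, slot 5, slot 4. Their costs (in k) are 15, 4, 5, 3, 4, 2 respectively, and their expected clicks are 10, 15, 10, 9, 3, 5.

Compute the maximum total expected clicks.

42

slot 2 + slot 1 + slot 8 + slot 5 + slot 4: cost 4 + 5 + 3 + 4 + 2 = 18 ≤ 18, expected clicks 15 + 10 + 9 + 3 + 5 = 42.
slot 2 + slot 1 + slot 8 + slot 5: cost 4 + 5 + 3 + 4 = 16 ≤ 18, expected clicks 15 + 10 + 9 + 3 = 37.
slot 2 + slot 1 + slot 8 + slot 4: cost 4 + 5 + 3 + 2 = 14 ≤ 18, expected clicks 15 + 10 + 9 + 5 = 39.
Best is slot 2, slot 1, slot 8, slot 5, and slot 4 with total expected clicks 42.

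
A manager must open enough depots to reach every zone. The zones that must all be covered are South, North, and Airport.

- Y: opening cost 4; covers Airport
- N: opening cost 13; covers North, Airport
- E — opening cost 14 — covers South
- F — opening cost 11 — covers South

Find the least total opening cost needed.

24

The greedy cost-per-new-zone heuristic would pick Y, F, and N for 28, but a cheaper cover exists.
Choose N and F: together they cover South, North, Airport — every zone.
Total opening cost: 13 + 11 = 24.
No cover costs less than 24.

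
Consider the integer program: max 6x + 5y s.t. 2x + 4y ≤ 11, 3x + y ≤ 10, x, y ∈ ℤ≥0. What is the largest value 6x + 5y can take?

(x,y)=(3,1): 2·3+4·1=10≤11, 3·3+1·1=10≤10, objective 23.
(x,y)=(3,0): 2·3+4·0=6≤11, 3·3+1·0=9≤10, objective 18.
(x,y)=(2,1): 2·2+4·1=8≤11, 3·2+1·1=7≤10, objective 17.
No feasible integer point exceeds 23.

23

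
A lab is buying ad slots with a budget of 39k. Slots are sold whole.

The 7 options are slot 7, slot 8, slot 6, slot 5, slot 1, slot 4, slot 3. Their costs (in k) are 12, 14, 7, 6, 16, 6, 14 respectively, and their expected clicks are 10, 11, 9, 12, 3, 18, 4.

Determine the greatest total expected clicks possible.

slot 7 + slot 6 + slot 5 + slot 4: cost 12 + 7 + 6 + 6 = 31 ≤ 39, expected clicks 10 + 9 + 12 + 18 = 49.
slot 8 + slot 6 + slot 5 + slot 4: cost 14 + 7 + 6 + 6 = 33 ≤ 39, expected clicks 11 + 9 + 12 + 18 = 50.
slot 7 + slot 8 + slot 5 + slot 4: cost 12 + 14 + 6 + 6 = 38 ≤ 39, expected clicks 10 + 11 + 12 + 18 = 51.
Best is slot 7, slot 8, slot 5, and slot 4 with total expected clicks 51.

51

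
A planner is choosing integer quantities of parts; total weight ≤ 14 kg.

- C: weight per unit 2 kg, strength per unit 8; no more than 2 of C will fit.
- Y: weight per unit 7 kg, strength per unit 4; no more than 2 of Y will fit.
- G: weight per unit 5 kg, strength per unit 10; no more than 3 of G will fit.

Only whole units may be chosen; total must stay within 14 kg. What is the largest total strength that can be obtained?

36

This is a bounded integer knapsack.
Take 2×C and 2×G: weight 14 ≤ 14, strength 2·8 + 2·10 = 36.
C has the best ratio (8/2) and is taken to its limit of 2; remaining capacity is filled optimally with the others.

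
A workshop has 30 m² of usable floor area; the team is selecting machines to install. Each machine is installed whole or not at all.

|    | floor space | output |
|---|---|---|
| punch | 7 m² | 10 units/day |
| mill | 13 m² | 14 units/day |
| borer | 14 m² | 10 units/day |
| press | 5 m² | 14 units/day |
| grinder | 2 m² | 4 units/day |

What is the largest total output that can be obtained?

punch + mill + press + grinder: floor space 7 + 13 + 5 + 2 = 27 ≤ 30, output 10 + 14 + 14 + 4 = 42.
punch + mill + press: floor space 7 + 13 + 5 = 25 ≤ 30, output 10 + 14 + 14 = 38.
Best is punch, mill, press, and grinder with total output 42.

42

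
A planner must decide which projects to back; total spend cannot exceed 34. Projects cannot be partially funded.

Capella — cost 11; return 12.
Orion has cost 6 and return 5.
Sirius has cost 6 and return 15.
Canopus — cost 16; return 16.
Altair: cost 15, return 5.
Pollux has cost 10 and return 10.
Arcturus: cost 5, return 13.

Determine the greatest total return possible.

50

This is an integer program with binary decision variables.
Allowing fractional choices, the relaxed optimum would be about 52.0, but projects are indivisible.
Orion + Sirius + Canopus + Arcturus: cost 6 + 6 + 16 + 5 = 33 ≤ 34, return 5 + 15 + 16 + 13 = 49.
Capella + Sirius + Pollux + Arcturus: cost 11 + 6 + 10 + 5 = 32 ≤ 34, return 12 + 15 + 10 + 13 = 50.
Best is Capella, Sirius, Pollux, and Arcturus with total return 50.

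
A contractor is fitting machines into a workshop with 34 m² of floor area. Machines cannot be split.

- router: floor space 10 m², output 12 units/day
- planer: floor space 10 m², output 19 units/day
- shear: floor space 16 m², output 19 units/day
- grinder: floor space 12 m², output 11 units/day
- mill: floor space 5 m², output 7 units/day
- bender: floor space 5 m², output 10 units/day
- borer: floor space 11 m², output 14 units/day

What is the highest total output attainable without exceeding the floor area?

Take planer, mill, bender, and borer: floor space 10 + 5 + 5 + 11 = 31 ≤ 34, output 19 + 7 + 10 + 14 = 50.
No other feasible combination does better.

50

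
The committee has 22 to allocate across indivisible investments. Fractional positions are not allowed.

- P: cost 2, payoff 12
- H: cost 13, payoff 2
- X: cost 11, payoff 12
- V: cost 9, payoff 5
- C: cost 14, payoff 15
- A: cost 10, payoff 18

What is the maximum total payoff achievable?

35

Treat it as a binary knapsack problem.
Take P, V, and A: cost 2 + 9 + 10 = 21 ≤ 22, payoff 12 + 5 + 18 = 35.
No other feasible combination does better.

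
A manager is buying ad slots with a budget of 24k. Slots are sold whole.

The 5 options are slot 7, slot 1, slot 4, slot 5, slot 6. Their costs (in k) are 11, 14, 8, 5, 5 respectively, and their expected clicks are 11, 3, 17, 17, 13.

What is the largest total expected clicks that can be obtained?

47

Allowing fractional choices, the relaxed optimum would be about 53.0, but ad slots are indivisible.
slot 4 + slot 5 + slot 6: cost 8 + 5 + 5 = 18 ≤ 24, expected clicks 17 + 17 + 13 = 47.
slot 7 + slot 4 + slot 5: cost 11 + 8 + 5 = 24 ≤ 24, expected clicks 11 + 17 + 17 = 45.
Best is slot 4, slot 5, and slot 6 with total expected clicks 47.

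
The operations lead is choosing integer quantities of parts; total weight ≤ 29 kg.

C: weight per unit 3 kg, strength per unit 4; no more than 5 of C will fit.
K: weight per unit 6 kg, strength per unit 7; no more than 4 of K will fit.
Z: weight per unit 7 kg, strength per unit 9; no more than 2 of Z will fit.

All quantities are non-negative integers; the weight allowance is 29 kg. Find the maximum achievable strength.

5×C and 2×Z: weight 29 ≤ 29, strength 5·4 + 2·9 = 38.
3×C, 1×K, and 2×Z: weight 29 ≤ 29, strength 3·4 + 1·7 + 2·9 = 37.
Best is 38.

38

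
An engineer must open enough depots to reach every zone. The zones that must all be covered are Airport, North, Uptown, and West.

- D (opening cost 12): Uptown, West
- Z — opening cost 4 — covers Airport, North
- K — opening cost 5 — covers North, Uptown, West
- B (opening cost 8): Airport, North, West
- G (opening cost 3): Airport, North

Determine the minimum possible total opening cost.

8

Choose K and G: together they cover Airport, North, Uptown, West — every zone.
Total opening cost: 5 + 3 = 8.
No cover costs less than 8.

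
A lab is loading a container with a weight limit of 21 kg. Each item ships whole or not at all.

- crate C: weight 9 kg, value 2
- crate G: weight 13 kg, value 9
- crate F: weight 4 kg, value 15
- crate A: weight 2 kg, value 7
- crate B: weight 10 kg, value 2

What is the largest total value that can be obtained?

Take crate G, crate F, and crate A: weight 13 + 4 + 2 = 19 ≤ 21, value 9 + 15 + 7 = 31.
No other feasible combination does better.

31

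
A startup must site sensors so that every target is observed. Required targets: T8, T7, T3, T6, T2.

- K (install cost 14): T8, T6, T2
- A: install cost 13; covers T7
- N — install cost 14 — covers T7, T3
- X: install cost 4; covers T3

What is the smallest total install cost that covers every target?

28

The greedy cost-per-new-target heuristic would pick X, K, and A for 31, but a cheaper cover exists.
Choose K and N: together they cover T8, T7, T3, T6, T2 — every target.
Total install cost: 14 + 14 = 28.
No cover costs less than 28.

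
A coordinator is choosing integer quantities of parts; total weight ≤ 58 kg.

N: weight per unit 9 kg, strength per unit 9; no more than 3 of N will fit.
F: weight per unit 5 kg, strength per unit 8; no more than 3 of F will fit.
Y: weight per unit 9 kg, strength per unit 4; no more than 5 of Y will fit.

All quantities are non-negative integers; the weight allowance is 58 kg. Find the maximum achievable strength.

55

F has the best ratio (8/5); taking only F gives at most 3×8 = 24 (stopped by the supply cap of 3).
Mixing does better — 3×N, 3×F, and 1×Y: weight 51 ≤ 58, strength 3·9 + 3·8 + 1·4 = 55.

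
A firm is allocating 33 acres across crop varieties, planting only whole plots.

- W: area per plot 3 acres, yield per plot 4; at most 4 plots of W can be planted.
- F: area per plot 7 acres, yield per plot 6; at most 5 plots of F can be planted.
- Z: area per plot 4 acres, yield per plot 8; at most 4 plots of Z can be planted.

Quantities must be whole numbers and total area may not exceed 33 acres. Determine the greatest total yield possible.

Z has the best ratio (8/4); taking only Z gives at most 4×8 = 32 (stopped by the supply cap of 4).
Mixing does better — 3×W, 1×F, and 4×Z: area 32 ≤ 33, yield 3·4 + 1·6 + 4·8 = 50.

50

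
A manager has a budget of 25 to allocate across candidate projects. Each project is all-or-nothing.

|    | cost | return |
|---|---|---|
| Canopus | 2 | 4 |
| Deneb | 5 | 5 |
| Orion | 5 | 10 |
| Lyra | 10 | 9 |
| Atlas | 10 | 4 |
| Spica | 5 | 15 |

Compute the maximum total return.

Allowing fractional choices, the relaxed optimum would be about 41.2, but projects are indivisible.
Canopus + Orion + Lyra + Spica: cost 2 + 5 + 10 + 5 = 22 ≤ 25, return 4 + 10 + 9 + 15 = 38.
Deneb + Orion + Lyra + Spica: cost 5 + 5 + 10 + 5 = 25 ≤ 25, return 5 + 10 + 9 + 15 = 39.
Best is Deneb, Orion, Lyra, and Spica with total return 39.

39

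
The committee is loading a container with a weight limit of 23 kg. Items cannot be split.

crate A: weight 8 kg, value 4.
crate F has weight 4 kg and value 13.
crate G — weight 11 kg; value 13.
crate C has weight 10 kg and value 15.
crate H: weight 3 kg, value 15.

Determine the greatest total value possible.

43

This is a 0-1 knapsack instance.
Take crate F, crate C, and crate H: weight 4 + 10 + 3 = 17 ≤ 23, value 13 + 15 + 15 = 43.
No other feasible combination does better.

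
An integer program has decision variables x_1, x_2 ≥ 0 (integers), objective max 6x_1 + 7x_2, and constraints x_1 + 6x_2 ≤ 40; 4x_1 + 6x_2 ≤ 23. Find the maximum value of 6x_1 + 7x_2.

31

The continuous relaxation peaks at (5.75, 0) with value 34.50; rounding to a feasible lattice point costs some objective.
(x_1,x_2)=(4,1): 1·4+6·1=10≤40, 4·4+6·1=22≤23, objective 31.
(x_1,x_2)=(5,0): 1·5+6·0=5≤40, 4·5+6·0=20≤23, objective 30.
(x_1,x_2)=(3,1): 1·3+6·1=9≤40, 4·3+6·1=18≤23, objective 25.
No feasible integer point exceeds 31.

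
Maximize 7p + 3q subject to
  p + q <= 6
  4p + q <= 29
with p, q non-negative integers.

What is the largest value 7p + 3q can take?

42

(p,q)=(6,0): 1·6+1·0=6≤6, 4·6+1·0=24≤29, objective 42.
(p,q)=(5,1): 1·5+1·1=6≤6, 4·5+1·1=21≤29, objective 38.
The best lattice point is (6,0), giving 42.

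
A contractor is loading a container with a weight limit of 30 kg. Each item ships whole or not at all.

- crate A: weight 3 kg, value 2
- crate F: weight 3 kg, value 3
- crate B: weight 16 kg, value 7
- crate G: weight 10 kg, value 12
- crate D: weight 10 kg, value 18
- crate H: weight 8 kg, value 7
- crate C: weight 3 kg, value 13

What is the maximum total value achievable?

48

Allowing fractional choices, the relaxed optimum would be about 49.5, but items are indivisible.
crate A + crate F + crate G + crate D + crate C: weight 3 + 3 + 10 + 10 + 3 = 29 ≤ 30, value 2 + 3 + 12 + 18 + 13 = 48.
crate F + crate G + crate D + crate C: weight 3 + 10 + 10 + 3 = 26 ≤ 30, value 3 + 12 + 18 + 13 = 46.
Best is crate A, crate F, crate G, crate D, and crate C with total value 48.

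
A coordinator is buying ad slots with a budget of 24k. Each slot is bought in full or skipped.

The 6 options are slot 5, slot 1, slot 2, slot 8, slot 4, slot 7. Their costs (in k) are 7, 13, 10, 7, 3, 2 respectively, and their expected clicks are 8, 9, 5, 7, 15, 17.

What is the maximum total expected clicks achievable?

47

slot 5 + slot 8 + slot 4 + slot 7: cost 7 + 7 + 3 + 2 = 19 ≤ 24, expected clicks 8 + 7 + 15 + 17 = 47.
slot 5 + slot 2 + slot 4 + slot 7: cost 7 + 10 + 3 + 2 = 22 ≤ 24, expected clicks 8 + 5 + 15 + 17 = 45.
slot 2 + slot 8 + slot 4 + slot 7: cost 10 + 7 + 3 + 2 = 22 ≤ 24, expected clicks 5 + 7 + 15 + 17 = 44.
Best is slot 5, slot 8, slot 4, and slot 7 with total expected clicks 47.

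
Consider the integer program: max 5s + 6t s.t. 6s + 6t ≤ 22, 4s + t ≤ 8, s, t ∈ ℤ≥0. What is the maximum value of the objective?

18

Relaxing integrality, the LP optimum is 22.00 at (s,t) = (0, 3.67), which is not an integer point.
(s,t)=(0,3): 6·0+6·3=18≤22, 4·0+1·3=3≤8, objective 18.
(s,t)=(1,2): 6·1+6·2=18≤22, 4·1+1·2=6≤8, objective 17.
(s,t)=(0,2): 6·0+6·2=12≤22, 4·0+1·2=2≤8, objective 12.
Maximum is 18 at (s,t)=(0,3).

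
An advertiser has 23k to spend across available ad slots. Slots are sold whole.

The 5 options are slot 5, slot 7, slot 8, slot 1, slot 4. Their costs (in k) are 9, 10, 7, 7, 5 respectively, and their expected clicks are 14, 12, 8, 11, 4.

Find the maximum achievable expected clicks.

33

Treat it as a binary knapsack problem.
slot 5 + slot 8 + slot 1: cost 9 + 7 + 7 = 23 ≤ 23, expected clicks 14 + 8 + 11 = 33.
slot 5 + slot 1 + slot 4: cost 9 + 7 + 5 = 21 ≤ 23, expected clicks 14 + 11 + 4 = 29.
Best is slot 5, slot 8, and slot 1 with total expected clicks 33.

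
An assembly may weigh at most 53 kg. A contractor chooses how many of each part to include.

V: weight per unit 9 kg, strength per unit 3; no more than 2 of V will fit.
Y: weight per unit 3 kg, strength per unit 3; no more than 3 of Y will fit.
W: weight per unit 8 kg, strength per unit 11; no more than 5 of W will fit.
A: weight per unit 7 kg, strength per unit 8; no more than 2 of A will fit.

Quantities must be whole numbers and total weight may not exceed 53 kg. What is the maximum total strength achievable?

This is a bounded integer knapsack.
W has the best ratio (11/8); taking only W gives at most 5×11 = 55 (stopped by the supply cap of 5).
Mixing does better — 2×Y, 5×W, and 1×A: weight 53 ≤ 53, strength 2·3 + 5·11 + 1·8 = 69.

69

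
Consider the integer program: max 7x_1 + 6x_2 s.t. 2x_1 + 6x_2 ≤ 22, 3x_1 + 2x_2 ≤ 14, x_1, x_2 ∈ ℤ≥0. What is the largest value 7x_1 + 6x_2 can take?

34

Relaxing integrality, the LP optimum is 36.29 at (x_1,x_2) = (2.86, 2.71), which is not an integer point.
(x_1,x_2)=(4,1): 2·4+6·1=14≤22, 3·4+2·1=14≤14, objective 34.
(x_1,x_2)=(3,2): 2·3+6·2=18≤22, 3·3+2·2=13≤14, objective 33.
The best lattice point is (4,1), giving 34.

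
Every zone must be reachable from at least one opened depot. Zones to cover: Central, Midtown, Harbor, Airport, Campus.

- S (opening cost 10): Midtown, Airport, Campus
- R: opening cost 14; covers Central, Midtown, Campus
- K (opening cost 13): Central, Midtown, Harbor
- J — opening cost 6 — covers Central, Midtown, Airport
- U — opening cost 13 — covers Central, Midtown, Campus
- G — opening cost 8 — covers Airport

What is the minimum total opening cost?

23

The greedy cost-per-new-zone heuristic would pick J, S, and K for 29, but a cheaper cover exists.
Choose S and K: together they cover Central, Midtown, Harbor, Airport, Campus — every zone.
Total opening cost: 10 + 13 = 23.
No cover costs less than 23.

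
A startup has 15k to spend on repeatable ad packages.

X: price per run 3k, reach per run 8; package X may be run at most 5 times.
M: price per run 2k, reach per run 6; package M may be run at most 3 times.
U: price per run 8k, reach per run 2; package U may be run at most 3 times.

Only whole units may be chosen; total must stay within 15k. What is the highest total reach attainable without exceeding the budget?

M has the best ratio (6/2); taking only M gives at most 3×6 = 18 (stopped by the supply cap of 3).
Mixing does better — 3×X and 3×M: price 15 ≤ 15, reach 3·8 + 3·6 = 42.

42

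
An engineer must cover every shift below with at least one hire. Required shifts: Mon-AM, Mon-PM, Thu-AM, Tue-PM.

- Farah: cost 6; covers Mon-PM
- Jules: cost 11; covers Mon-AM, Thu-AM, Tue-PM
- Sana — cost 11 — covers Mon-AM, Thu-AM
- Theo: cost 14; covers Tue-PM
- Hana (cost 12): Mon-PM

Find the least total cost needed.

Choose Farah and Jules: together they cover Mon-AM, Mon-PM, Thu-AM, Tue-PM — every shift.
Total cost: 6 + 11 = 17.
No cover costs less than 17.

17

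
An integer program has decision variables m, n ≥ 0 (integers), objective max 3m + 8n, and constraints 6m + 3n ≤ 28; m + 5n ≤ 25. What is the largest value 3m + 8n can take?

40

(m,n)=(0,5) is feasible, giving 40.
(m,n)=(2,4) is feasible, giving 38.
(m,n)=(1,4) is feasible, giving 35.
(m,n)=(3,3) is feasible, giving 33.
The best lattice point is (0,5), giving 40.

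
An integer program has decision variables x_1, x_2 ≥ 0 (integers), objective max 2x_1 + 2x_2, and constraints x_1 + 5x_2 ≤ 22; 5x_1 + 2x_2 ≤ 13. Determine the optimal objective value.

10

The continuous relaxation peaks at (0.913, 4.22) with value 10.26; rounding to a feasible lattice point costs some objective.
(x_1,x_2)=(1,4): 1·1+5·4=21≤22, 5·1+2·4=13≤13, objective 10.
(x_1,x_2)=(1,3): 1·1+5·3=16≤22, 5·1+2·3=11≤13, objective 8.
(x_1,x_2)=(0,4): 1·0+5·4=20≤22, 5·0+2·4=8≤13, objective 8.
The best lattice point is (1,4), giving 10.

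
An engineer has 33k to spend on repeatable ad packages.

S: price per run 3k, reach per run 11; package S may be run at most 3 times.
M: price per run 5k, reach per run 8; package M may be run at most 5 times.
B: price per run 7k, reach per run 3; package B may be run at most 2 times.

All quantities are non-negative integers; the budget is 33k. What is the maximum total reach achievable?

3×S and 4×M: price 29 ≤ 33, reach 3·11 + 4·8 = 65.
2×S and 5×M: price 31 ≤ 33, reach 2·11 + 5·8 = 62.
Best is 65.

65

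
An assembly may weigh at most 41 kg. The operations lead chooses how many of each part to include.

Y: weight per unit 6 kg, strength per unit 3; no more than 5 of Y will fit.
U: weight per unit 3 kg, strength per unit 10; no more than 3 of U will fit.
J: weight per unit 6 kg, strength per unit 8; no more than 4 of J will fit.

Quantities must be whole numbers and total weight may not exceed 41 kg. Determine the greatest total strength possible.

65

U has the best ratio (10/3); taking only U gives at most 3×10 = 30 (stopped by the supply cap of 3).
Mixing does better — 1×Y, 3×U, and 4×J: weight 39 ≤ 41, strength 1·3 + 3·10 + 4·8 = 65.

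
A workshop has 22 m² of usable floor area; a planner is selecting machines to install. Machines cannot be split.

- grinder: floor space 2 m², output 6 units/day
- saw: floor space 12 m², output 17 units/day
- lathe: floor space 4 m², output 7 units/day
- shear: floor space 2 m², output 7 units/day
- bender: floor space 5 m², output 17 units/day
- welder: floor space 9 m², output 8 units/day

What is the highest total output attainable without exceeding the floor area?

Take grinder, saw, shear, and bender: floor space 2 + 12 + 2 + 5 = 21 ≤ 22, output 6 + 17 + 7 + 17 = 47.
No other feasible combination does better.

47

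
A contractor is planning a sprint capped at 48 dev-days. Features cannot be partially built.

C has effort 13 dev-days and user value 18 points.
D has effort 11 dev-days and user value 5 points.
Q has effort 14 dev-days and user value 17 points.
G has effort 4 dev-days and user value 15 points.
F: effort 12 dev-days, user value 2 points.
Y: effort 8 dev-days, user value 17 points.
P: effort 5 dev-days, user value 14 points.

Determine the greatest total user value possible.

C + Q + G + Y + P: effort 13 + 14 + 4 + 8 + 5 = 44 ≤ 48, user value 18 + 17 + 15 + 17 + 14 = 81.
C + D + Q + G + P: effort 13 + 11 + 14 + 4 + 5 = 47 ≤ 48, user value 18 + 5 + 17 + 15 + 14 = 69.
C + D + G + Y + P: effort 13 + 11 + 4 + 8 + 5 = 41 ≤ 48, user value 18 + 5 + 15 + 17 + 14 = 69.
Best is C, Q, G, Y, and P with total user value 81.

81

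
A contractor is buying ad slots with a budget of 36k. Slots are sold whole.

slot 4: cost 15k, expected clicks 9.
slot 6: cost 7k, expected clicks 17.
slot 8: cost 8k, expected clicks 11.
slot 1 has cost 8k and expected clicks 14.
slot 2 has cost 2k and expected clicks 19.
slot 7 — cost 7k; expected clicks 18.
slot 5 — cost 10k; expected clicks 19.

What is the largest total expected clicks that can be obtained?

slot 6 + slot 8 + slot 2 + slot 7 + slot 5: cost 7 + 8 + 2 + 7 + 10 = 34 ≤ 36, expected clicks 17 + 11 + 19 + 18 + 19 = 84.
slot 8 + slot 1 + slot 2 + slot 7 + slot 5: cost 8 + 8 + 2 + 7 + 10 = 35 ≤ 36, expected clicks 11 + 14 + 19 + 18 + 19 = 81.
slot 6 + slot 1 + slot 2 + slot 7 + slot 5: cost 7 + 8 + 2 + 7 + 10 = 34 ≤ 36, expected clicks 17 + 14 + 19 + 18 + 19 = 87.
Best is slot 6, slot 1, slot 2, slot 7, and slot 5 with total expected clicks 87.

87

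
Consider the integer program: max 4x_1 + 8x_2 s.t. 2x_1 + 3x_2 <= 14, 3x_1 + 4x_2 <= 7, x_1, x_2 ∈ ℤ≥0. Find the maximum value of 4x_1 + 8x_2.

The continuous relaxation peaks at (0, 1.75) with value 14.00; rounding to a feasible lattice point costs some objective.
(x_1,x_2)=(1,1) is feasible, giving 12.
(x_1,x_2)=(0,1) is feasible, giving 8.
(x_1,x_2)=(2,0) is feasible, giving 8.
(x_1,x_2)=(1,0) is feasible, giving 4.
Maximum is 12 at (x_1,x_2)=(1,1).

12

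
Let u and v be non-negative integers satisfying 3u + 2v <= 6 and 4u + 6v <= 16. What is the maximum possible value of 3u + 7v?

(u,v)=(0,2) is feasible, giving 14.
(u,v)=(1,1) is feasible, giving 10.
(u,v)=(0,1) is feasible, giving 7.
No feasible integer point exceeds 14.

14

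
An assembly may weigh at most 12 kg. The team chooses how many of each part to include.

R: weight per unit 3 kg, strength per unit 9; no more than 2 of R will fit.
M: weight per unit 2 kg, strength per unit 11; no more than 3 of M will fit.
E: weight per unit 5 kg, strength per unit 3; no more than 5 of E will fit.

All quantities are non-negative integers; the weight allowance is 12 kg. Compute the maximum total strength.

51

This is a bounded integer knapsack.
1×R and 3×M: weight 9 ≤ 12, strength 1·9 + 3·11 = 42.
2×R and 3×M: weight 12 ≤ 12, strength 2·9 + 3·11 = 51.
Best is 51.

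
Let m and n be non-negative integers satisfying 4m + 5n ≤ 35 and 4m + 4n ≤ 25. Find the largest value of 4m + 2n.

The continuous relaxation peaks at (6.25, 0) with value 25.00; rounding to a feasible lattice point costs some objective.
(m,n)=(6,0): 4·6+5·0=24≤35, 4·6+4·0=24≤25, objective 24.
(m,n)=(5,1): 4·5+5·1=25≤35, 4·5+4·1=24≤25, objective 22.
(m,n)=(5,0): 4·5+5·0=20≤35, 4·5+4·0=20≤25, objective 20.
No feasible integer point exceeds 24.

24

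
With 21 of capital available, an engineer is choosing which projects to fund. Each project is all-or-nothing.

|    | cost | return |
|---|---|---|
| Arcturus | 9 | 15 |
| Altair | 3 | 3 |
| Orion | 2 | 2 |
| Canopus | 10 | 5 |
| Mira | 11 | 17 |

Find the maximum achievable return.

32

Treat it as a binary knapsack problem.
Allowing fractional choices, the relaxed optimum would be about 33.0, but projects are indivisible.
Arcturus + Orion + Canopus: cost 9 + 2 + 10 = 21 ≤ 21, return 15 + 2 + 5 = 22.
Arcturus + Mira: cost 9 + 11 = 20 ≤ 21, return 15 + 17 = 32.
Altair + Orion + Mira: cost 3 + 2 + 11 = 16 ≤ 21, return 3 + 2 + 17 = 22.
Best is Arcturus and Mira with total return 32.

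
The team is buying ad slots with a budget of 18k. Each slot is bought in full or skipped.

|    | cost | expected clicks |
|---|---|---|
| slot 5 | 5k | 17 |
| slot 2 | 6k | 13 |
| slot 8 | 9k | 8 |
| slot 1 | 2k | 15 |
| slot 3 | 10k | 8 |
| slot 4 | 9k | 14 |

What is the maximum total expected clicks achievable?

slot 2 + slot 1 + slot 4: cost 6 + 2 + 9 = 17 ≤ 18, expected clicks 13 + 15 + 14 = 42.
slot 5 + slot 2 + slot 1: cost 5 + 6 + 2 = 13 ≤ 18, expected clicks 17 + 13 + 15 = 45.
slot 5 + slot 1 + slot 4: cost 5 + 2 + 9 = 16 ≤ 18, expected clicks 17 + 15 + 14 = 46.
Best is slot 5, slot 1, and slot 4 with total expected clicks 46.

46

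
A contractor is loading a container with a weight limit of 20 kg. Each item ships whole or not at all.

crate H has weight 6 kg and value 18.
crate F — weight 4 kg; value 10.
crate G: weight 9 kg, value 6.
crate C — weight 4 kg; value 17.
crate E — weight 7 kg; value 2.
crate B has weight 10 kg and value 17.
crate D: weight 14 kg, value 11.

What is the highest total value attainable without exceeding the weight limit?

crate H + crate F + crate B: weight 6 + 4 + 10 = 20 ≤ 20, value 18 + 10 + 17 = 45.
crate H + crate F + crate C: weight 6 + 4 + 4 = 14 ≤ 20, value 18 + 10 + 17 = 45.
crate H + crate C + crate B: weight 6 + 4 + 10 = 20 ≤ 20, value 18 + 17 + 17 = 52.
Best is crate H, crate C, and crate B with total value 52.

52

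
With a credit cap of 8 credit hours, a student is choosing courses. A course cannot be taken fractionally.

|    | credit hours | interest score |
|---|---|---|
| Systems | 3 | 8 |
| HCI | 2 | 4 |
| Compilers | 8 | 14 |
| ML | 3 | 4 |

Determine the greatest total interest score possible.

16

This is a 0-1 knapsack instance.
Allowing fractional choices, the relaxed optimum would be about 17.2, but courses are indivisible.
Systems + HCI: credit hours 3 + 2 = 5 ≤ 8, interest score 8 + 4 = 12.
Systems + HCI + ML: credit hours 3 + 2 + 3 = 8 ≤ 8, interest score 8 + 4 + 4 = 16.
Compilers: credit hours 8 ≤ 8, interest score 14.
Best is Systems, HCI, and ML with total interest score 16.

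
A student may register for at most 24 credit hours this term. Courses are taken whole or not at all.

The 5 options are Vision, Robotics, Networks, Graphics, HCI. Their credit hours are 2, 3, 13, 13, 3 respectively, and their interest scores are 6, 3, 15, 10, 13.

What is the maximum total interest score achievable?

37

Treat it as a binary knapsack problem.
Vision + Networks + HCI: credit hours 2 + 13 + 3 = 18 ≤ 24, interest score 6 + 15 + 13 = 34.
Vision + Robotics + Networks + HCI: credit hours 2 + 3 + 13 + 3 = 21 ≤ 24, interest score 6 + 3 + 15 + 13 = 37.
Best is Vision, Robotics, Networks, and HCI with total interest score 37.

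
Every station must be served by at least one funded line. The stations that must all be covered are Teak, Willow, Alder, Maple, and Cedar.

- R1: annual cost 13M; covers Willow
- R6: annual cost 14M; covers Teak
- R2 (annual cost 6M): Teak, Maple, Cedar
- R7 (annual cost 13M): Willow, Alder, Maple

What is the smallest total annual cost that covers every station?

19

Choose R2 and R7: together they cover Teak, Willow, Alder, Maple, Cedar — every station.
Total annual cost: 6 + 13 = 19.
No cover costs less than 19.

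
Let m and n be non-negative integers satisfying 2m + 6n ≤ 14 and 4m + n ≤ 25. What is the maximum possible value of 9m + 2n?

The continuous relaxation peaks at (6.25, 0) with value 56.25; rounding to a feasible lattice point costs some objective.
(m,n)=(6,0): 2·6+6·0=12≤14, 4·6+1·0=24≤25, objective 54.
(m,n)=(5,0): 2·5+6·0=10≤14, 4·5+1·0=20≤25, objective 45.
No feasible integer point exceeds 54.

54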